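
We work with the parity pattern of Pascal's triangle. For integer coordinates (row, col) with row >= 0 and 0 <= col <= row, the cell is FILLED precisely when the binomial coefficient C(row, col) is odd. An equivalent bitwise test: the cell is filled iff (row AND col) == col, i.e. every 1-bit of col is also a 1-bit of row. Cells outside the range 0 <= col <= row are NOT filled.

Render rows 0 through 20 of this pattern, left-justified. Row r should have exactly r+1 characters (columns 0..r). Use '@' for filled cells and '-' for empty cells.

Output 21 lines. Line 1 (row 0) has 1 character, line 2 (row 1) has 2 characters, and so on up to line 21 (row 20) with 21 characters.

r0=0: @
r1=1: @@
r2=10: @-@
r3=11: @@@@
r4=100: @---@
r5=101: @@--@@
r6=110: @-@-@-@
r7=111: @@@@@@@@
r8=1000: @-------@
r9=1001: @@------@@
r10=1010: @-@-----@-@
r11=1011: @@@@----@@@@
r12=1100: @---@---@---@
r13=1101: @@--@@--@@--@@
r14=1110: @-@-@-@-@-@-@-@
r15=1111: @@@@@@@@@@@@@@@@
r16=10000: @---------------@
r17=10001: @@--------------@@
r18=10010: @-@-------------@-@
r19=10011: @@@@------------@@@@
r20=10100: @---@-----------@---@

Answer: @
@@
@-@
@@@@
@---@
@@--@@
@-@-@-@
@@@@@@@@
@-------@
@@------@@
@-@-----@-@
@@@@----@@@@
@---@---@---@
@@--@@--@@--@@
@-@-@-@-@-@-@-@
@@@@@@@@@@@@@@@@
@---------------@
@@--------------@@
@-@-------------@-@
@@@@------------@@@@
@---@-----------@---@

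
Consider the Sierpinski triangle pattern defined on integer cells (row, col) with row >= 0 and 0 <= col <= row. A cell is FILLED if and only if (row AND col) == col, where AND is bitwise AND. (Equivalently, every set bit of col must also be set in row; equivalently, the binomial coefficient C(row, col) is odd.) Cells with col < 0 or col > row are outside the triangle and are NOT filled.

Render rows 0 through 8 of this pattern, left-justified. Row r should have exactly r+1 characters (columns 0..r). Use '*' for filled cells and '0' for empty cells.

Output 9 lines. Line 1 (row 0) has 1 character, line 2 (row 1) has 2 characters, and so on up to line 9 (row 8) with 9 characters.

Answer: *
**
*0*
****
*000*
**00**
*0*0*0*
********
*0000000*

Derivation:
r0=0: *
r1=1: **
r2=10: *0*
r3=11: ****
r4=100: *000*
r5=101: **00**
r6=110: *0*0*0*
r7=111: ********
r8=1000: *0000000*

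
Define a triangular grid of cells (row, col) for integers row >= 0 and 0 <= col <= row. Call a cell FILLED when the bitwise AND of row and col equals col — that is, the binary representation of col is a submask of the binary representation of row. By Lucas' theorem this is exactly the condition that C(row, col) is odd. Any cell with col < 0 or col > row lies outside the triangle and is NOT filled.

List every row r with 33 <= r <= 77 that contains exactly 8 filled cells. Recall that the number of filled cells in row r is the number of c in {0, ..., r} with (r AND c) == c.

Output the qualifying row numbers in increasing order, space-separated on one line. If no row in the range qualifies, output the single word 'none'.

Answer: 35 37 38 41 42 44 49 50 52 56 67 69 70 73 74 76

Derivation:
Row r has 2^popcount(r) filled cells, so we need popcount(r) = log2(8) = 3.
Scan r = 33..77 and keep those with exactly 3 one-bits:
r=33=100001 popcount=2 -> skip
r=34=100010 popcount=2 -> skip
r=35=100011 popcount=3 -> KEEP
r=36=100100 popcount=2 -> skip
r=37=100101 popcount=3 -> KEEP
r=38=100110 popcount=3 -> KEEP
r=39=100111 popcount=4 -> skip
r=40=101000 popcount=2 -> skip
r=41=101001 popcount=3 -> KEEP
r=42=101010 popcount=3 -> KEEP
r=43=101011 popcount=4 -> skip
r=44=101100 popcount=3 -> KEEP
r=45=101101 popcount=4 -> skip
r=46=101110 popcount=4 -> skip
r=47=101111 popcount=5 -> skip
r=48=110000 popcount=2 -> skip
r=49=110001 popcount=3 -> KEEP
r=50=110010 popcount=3 -> KEEP
r=51=110011 popcount=4 -> skip
r=52=110100 popcount=3 -> KEEP
r=53=110101 popcount=4 -> skip
r=54=110110 popcount=4 -> skip
r=55=110111 popcount=5 -> skip
r=56=111000 popcount=3 -> KEEP
r=57=111001 popcount=4 -> skip
r=58=111010 popcount=4 -> skip
r=59=111011 popcount=5 -> skip
r=60=111100 popcount=4 -> skip
r=61=111101 popcount=5 -> skip
r=62=111110 popcount=5 -> skip
r=63=111111 popcount=6 -> skip
r=64=1000000 popcount=1 -> skip
r=65=1000001 popcount=2 -> skip
r=66=1000010 popcount=2 -> skip
r=67=1000011 popcount=3 -> KEEP
r=68=1000100 popcount=2 -> skip
r=69=1000101 popcount=3 -> KEEP
r=70=1000110 popcount=3 -> KEEP
r=71=1000111 popcount=4 -> skip
r=72=1001000 popcount=2 -> skip
r=73=1001001 popcount=3 -> KEEP
r=74=1001010 popcount=3 -> KEEP
r=75=1001011 popcount=4 -> skip
r=76=1001100 popcount=3 -> KEEP
r=77=1001101 popcount=4 -> skip
Kept rows: 35 37 38 41 42 44 49 50 52 56 67 69 70 73 74 76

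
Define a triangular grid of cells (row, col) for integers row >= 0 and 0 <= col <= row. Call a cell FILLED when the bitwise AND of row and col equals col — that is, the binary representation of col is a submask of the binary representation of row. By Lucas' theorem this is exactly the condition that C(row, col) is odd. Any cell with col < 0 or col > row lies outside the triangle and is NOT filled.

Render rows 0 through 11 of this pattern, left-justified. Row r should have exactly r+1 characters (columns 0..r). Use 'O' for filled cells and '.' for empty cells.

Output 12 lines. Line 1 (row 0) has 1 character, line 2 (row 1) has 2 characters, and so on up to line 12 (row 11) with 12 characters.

r0=0: O
r1=1: OO
r2=10: O.O
r3=11: OOOO
r4=100: O...O
r5=101: OO..OO
r6=110: O.O.O.O
r7=111: OOOOOOOO
r8=1000: O.......O
r9=1001: OO......OO
r10=1010: O.O.....O.O
r11=1011: OOOO....OOOO

Answer: O
OO
O.O
OOOO
O...O
OO..OO
O.O.O.O
OOOOOOOO
O.......O
OO......OO
O.O.....O.O
OOOO....OOOO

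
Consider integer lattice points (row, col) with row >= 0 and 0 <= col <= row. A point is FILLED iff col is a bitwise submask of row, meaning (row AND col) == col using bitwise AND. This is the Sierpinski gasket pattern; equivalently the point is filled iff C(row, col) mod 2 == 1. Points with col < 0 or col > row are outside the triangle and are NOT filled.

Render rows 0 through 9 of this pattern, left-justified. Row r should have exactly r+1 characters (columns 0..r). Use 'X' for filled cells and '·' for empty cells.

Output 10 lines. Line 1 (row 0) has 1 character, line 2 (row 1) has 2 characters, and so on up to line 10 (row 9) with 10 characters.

Answer: X
XX
X·X
XXXX
X···X
XX··XX
X·X·X·X
XXXXXXXX
X·······X
XX······XX

Derivation:
r0=0: X
r1=1: XX
r2=10: X·X
r3=11: XXXX
r4=100: X···X
r5=101: XX··XX
r6=110: X·X·X·X
r7=111: XXXXXXXX
r8=1000: X·······X
r9=1001: XX······XX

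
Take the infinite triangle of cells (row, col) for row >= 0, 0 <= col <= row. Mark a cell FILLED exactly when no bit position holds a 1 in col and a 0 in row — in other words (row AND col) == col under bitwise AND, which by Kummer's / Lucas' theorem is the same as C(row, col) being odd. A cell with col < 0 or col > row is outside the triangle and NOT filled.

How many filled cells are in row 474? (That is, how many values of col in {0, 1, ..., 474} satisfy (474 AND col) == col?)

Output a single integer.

Answer: 64

Derivation:
474 in binary = 111011010
popcount(474) = number of 1-bits in 111011010 = 6
A col c satisfies (474 AND c) == c iff every set bit of c is also set in 474; each of the 6 set bits of 474 can independently be on or off in c.
count = 2^6 = 64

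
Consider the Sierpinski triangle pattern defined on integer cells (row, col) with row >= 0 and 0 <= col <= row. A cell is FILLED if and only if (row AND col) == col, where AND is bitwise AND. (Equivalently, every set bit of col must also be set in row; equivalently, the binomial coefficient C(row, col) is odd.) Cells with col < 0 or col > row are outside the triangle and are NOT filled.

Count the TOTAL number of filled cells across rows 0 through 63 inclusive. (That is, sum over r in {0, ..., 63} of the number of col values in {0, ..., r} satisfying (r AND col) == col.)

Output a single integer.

r0=0 pc0: +1 =1
r1=1 pc1: +2 =3
r2=10 pc1: +2 =5
r3=11 pc2: +4 =9
r4=100 pc1: +2 =11
r5=101 pc2: +4 =15
r6=110 pc2: +4 =19
r7=111 pc3: +8 =27
r8=1000 pc1: +2 =29
r9=1001 pc2: +4 =33
r10=1010 pc2: +4 =37
r11=1011 pc3: +8 =45
r12=1100 pc2: +4 =49
r13=1101 pc3: +8 =57
r14=1110 pc3: +8 =65
r15=1111 pc4: +16 =81
r16=10000 pc1: +2 =83
r17=10001 pc2: +4 =87
r18=10010 pc2: +4 =91
r19=10011 pc3: +8 =99
r20=10100 pc2: +4 =103
r21=10101 pc3: +8 =111
r22=10110 pc3: +8 =119
r23=10111 pc4: +16 =135
r24=11000 pc2: +4 =139
r25=11001 pc3: +8 =147
r26=11010 pc3: +8 =155
r27=11011 pc4: +16 =171
r28=11100 pc3: +8 =179
r29=11101 pc4: +16 =195
r30=11110 pc4: +16 =211
r31=11111 pc5: +32 =243
r32=100000 pc1: +2 =245
r33=100001 pc2: +4 =249
r34=100010 pc2: +4 =253
r35=100011 pc3: +8 =261
r36=100100 pc2: +4 =265
r37=100101 pc3: +8 =273
r38=100110 pc3: +8 =281
r39=100111 pc4: +16 =297
r40=101000 pc2: +4 =301
r41=101001 pc3: +8 =309
r42=101010 pc3: +8 =317
r43=101011 pc4: +16 =333
r44=101100 pc3: +8 =341
r45=101101 pc4: +16 =357
r46=101110 pc4: +16 =373
r47=101111 pc5: +32 =405
r48=110000 pc2: +4 =409
r49=110001 pc3: +8 =417
r50=110010 pc3: +8 =425
r51=110011 pc4: +16 =441
r52=110100 pc3: +8 =449
r53=110101 pc4: +16 =465
r54=110110 pc4: +16 =481
r55=110111 pc5: +32 =513
r56=111000 pc3: +8 =521
r57=111001 pc4: +16 =537
r58=111010 pc4: +16 =553
r59=111011 pc5: +32 =585
r60=111100 pc4: +16 =601
r61=111101 pc5: +32 =633
r62=111110 pc5: +32 =665
r63=111111 pc6: +64 =729

Answer: 729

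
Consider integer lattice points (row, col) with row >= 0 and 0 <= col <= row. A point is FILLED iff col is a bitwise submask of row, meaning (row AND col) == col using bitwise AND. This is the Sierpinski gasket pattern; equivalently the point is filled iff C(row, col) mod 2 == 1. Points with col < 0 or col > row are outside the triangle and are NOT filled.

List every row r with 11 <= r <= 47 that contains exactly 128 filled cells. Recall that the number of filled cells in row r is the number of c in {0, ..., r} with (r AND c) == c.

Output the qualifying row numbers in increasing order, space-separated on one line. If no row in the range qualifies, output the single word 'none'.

Row r has 2^popcount(r) filled cells, so we need popcount(r) = log2(128) = 7.
Scan r = 11..47 and keep those with exactly 7 one-bits:
r=11=1011 popcount=3 -> skip
r=12=1100 popcount=2 -> skip
r=13=1101 popcount=3 -> skip
r=14=1110 popcount=3 -> skip
r=15=1111 popcount=4 -> skip
r=16=10000 popcount=1 -> skip
r=17=10001 popcount=2 -> skip
r=18=10010 popcount=2 -> skip
r=19=10011 popcount=3 -> skip
r=20=10100 popcount=2 -> skip
r=21=10101 popcount=3 -> skip
r=22=10110 popcount=3 -> skip
r=23=10111 popcount=4 -> skip
r=24=11000 popcount=2 -> skip
r=25=11001 popcount=3 -> skip
r=26=11010 popcount=3 -> skip
r=27=11011 popcount=4 -> skip
r=28=11100 popcount=3 -> skip
r=29=11101 popcount=4 -> skip
r=30=11110 popcount=4 -> skip
r=31=11111 popcount=5 -> skip
r=32=100000 popcount=1 -> skip
r=33=100001 popcount=2 -> skip
r=34=100010 popcount=2 -> skip
r=35=100011 popcount=3 -> skip
r=36=100100 popcount=2 -> skip
r=37=100101 popcount=3 -> skip
r=38=100110 popcount=3 -> skip
r=39=100111 popcount=4 -> skip
r=40=101000 popcount=2 -> skip
r=41=101001 popcount=3 -> skip
r=42=101010 popcount=3 -> skip
r=43=101011 popcount=4 -> skip
r=44=101100 popcount=3 -> skip
r=45=101101 popcount=4 -> skip
r=46=101110 popcount=4 -> skip
r=47=101111 popcount=5 -> skip
Kept rows: none

Answer: none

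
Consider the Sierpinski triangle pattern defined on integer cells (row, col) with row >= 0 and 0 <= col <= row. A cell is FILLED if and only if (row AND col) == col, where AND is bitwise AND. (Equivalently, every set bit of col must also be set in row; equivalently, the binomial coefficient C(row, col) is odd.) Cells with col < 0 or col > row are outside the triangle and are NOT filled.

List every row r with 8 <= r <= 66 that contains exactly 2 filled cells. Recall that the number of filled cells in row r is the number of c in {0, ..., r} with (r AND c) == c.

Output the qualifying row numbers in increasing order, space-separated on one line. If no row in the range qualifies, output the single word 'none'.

Row r has 2^popcount(r) filled cells, so we need popcount(r) = log2(2) = 1.
Scan r = 8..66 and keep those with exactly 1 one-bits:
r=8=1000 popcount=1 -> KEEP
r=9=1001 popcount=2 -> skip
r=10=1010 popcount=2 -> skip
r=11=1011 popcount=3 -> skip
r=12=1100 popcount=2 -> skip
r=13=1101 popcount=3 -> skip
r=14=1110 popcount=3 -> skip
r=15=1111 popcount=4 -> skip
r=16=10000 popcount=1 -> KEEP
r=17=10001 popcount=2 -> skip
r=18=10010 popcount=2 -> skip
r=19=10011 popcount=3 -> skip
r=20=10100 popcount=2 -> skip
r=21=10101 popcount=3 -> skip
r=22=10110 popcount=3 -> skip
r=23=10111 popcount=4 -> skip
r=24=11000 popcount=2 -> skip
r=25=11001 popcount=3 -> skip
r=26=11010 popcount=3 -> skip
r=27=11011 popcount=4 -> skip
r=28=11100 popcount=3 -> skip
r=29=11101 popcount=4 -> skip
r=30=11110 popcount=4 -> skip
r=31=11111 popcount=5 -> skip
r=32=100000 popcount=1 -> KEEP
r=33=100001 popcount=2 -> skip
r=34=100010 popcount=2 -> skip
r=35=100011 popcount=3 -> skip
r=36=100100 popcount=2 -> skip
r=37=100101 popcount=3 -> skip
r=38=100110 popcount=3 -> skip
r=39=100111 popcount=4 -> skip
r=40=101000 popcount=2 -> skip
r=41=101001 popcount=3 -> skip
r=42=101010 popcount=3 -> skip
r=43=101011 popcount=4 -> skip
r=44=101100 popcount=3 -> skip
r=45=101101 popcount=4 -> skip
r=46=101110 popcount=4 -> skip
r=47=101111 popcount=5 -> skip
r=48=110000 popcount=2 -> skip
r=49=110001 popcount=3 -> skip
r=50=110010 popcount=3 -> skip
r=51=110011 popcount=4 -> skip
r=52=110100 popcount=3 -> skip
r=53=110101 popcount=4 -> skip
r=54=110110 popcount=4 -> skip
r=55=110111 popcount=5 -> skip
r=56=111000 popcount=3 -> skip
r=57=111001 popcount=4 -> skip
r=58=111010 popcount=4 -> skip
r=59=111011 popcount=5 -> skip
r=60=111100 popcount=4 -> skip
r=61=111101 popcount=5 -> skip
r=62=111110 popcount=5 -> skip
r=63=111111 popcount=6 -> skip
r=64=1000000 popcount=1 -> KEEP
r=65=1000001 popcount=2 -> skip
r=66=1000010 popcount=2 -> skip
Kept rows: 8 16 32 64

Answer: 8 16 32 64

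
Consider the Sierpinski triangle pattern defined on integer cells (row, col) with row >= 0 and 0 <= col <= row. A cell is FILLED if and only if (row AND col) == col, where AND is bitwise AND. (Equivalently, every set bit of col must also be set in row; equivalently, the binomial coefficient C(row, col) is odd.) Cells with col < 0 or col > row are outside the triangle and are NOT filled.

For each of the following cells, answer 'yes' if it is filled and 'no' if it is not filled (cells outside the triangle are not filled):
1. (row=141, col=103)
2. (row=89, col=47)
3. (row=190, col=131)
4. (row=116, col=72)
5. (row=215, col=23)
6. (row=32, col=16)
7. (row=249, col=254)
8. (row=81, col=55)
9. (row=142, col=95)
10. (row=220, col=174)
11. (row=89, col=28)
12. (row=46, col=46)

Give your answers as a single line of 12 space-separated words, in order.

(141,103): row=0b10001101, col=0b1100111, row AND col = 0b101 = 5; 5 != 103 -> empty
(89,47): row=0b1011001, col=0b101111, row AND col = 0b1001 = 9; 9 != 47 -> empty
(190,131): row=0b10111110, col=0b10000011, row AND col = 0b10000010 = 130; 130 != 131 -> empty
(116,72): row=0b1110100, col=0b1001000, row AND col = 0b1000000 = 64; 64 != 72 -> empty
(215,23): row=0b11010111, col=0b10111, row AND col = 0b10111 = 23; 23 == 23 -> filled
(32,16): row=0b100000, col=0b10000, row AND col = 0b0 = 0; 0 != 16 -> empty
(249,254): col outside [0, 249] -> not filled
(81,55): row=0b1010001, col=0b110111, row AND col = 0b10001 = 17; 17 != 55 -> empty
(142,95): row=0b10001110, col=0b1011111, row AND col = 0b1110 = 14; 14 != 95 -> empty
(220,174): row=0b11011100, col=0b10101110, row AND col = 0b10001100 = 140; 140 != 174 -> empty
(89,28): row=0b1011001, col=0b11100, row AND col = 0b11000 = 24; 24 != 28 -> empty
(46,46): row=0b101110, col=0b101110, row AND col = 0b101110 = 46; 46 == 46 -> filled

Answer: no no no no yes no no no no no no yes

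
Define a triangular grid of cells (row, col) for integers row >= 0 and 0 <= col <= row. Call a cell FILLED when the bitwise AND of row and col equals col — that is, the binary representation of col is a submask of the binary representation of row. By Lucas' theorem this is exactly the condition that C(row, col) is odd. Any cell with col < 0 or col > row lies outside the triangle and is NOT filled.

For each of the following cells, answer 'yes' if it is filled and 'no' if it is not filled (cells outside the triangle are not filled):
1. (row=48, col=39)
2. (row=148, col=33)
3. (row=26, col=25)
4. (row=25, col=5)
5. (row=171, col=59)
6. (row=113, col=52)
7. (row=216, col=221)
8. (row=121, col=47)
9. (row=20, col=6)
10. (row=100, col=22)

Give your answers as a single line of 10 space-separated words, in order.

(48,39): row=0b110000, col=0b100111, row AND col = 0b100000 = 32; 32 != 39 -> empty
(148,33): row=0b10010100, col=0b100001, row AND col = 0b0 = 0; 0 != 33 -> empty
(26,25): row=0b11010, col=0b11001, row AND col = 0b11000 = 24; 24 != 25 -> empty
(25,5): row=0b11001, col=0b101, row AND col = 0b1 = 1; 1 != 5 -> empty
(171,59): row=0b10101011, col=0b111011, row AND col = 0b101011 = 43; 43 != 59 -> empty
(113,52): row=0b1110001, col=0b110100, row AND col = 0b110000 = 48; 48 != 52 -> empty
(216,221): col outside [0, 216] -> not filled
(121,47): row=0b1111001, col=0b101111, row AND col = 0b101001 = 41; 41 != 47 -> empty
(20,6): row=0b10100, col=0b110, row AND col = 0b100 = 4; 4 != 6 -> empty
(100,22): row=0b1100100, col=0b10110, row AND col = 0b100 = 4; 4 != 22 -> empty

Answer: no no no no no no no no no no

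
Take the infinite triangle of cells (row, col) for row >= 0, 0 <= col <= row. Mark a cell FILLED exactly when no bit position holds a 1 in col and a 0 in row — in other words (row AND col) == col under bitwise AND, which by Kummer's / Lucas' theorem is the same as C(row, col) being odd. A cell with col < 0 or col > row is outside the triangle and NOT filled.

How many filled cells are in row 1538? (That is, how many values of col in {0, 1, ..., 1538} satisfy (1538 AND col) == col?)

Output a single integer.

1538 in binary = 11000000010
popcount(1538) = number of 1-bits in 11000000010 = 3
A col c satisfies (1538 AND c) == c iff every set bit of c is also set in 1538; each of the 3 set bits of 1538 can independently be on or off in c.
count = 2^3 = 8

Answer: 8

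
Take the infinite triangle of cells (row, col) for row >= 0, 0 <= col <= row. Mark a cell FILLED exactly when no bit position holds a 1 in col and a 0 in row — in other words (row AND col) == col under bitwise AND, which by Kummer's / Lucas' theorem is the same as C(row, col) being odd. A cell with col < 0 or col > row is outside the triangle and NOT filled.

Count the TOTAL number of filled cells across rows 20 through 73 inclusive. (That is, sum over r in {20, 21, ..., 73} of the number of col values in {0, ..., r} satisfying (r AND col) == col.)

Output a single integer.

Answer: 696

Derivation:
r20=10100 pc2: +4 =4
r21=10101 pc3: +8 =12
r22=10110 pc3: +8 =20
r23=10111 pc4: +16 =36
r24=11000 pc2: +4 =40
r25=11001 pc3: +8 =48
r26=11010 pc3: +8 =56
r27=11011 pc4: +16 =72
r28=11100 pc3: +8 =80
r29=11101 pc4: +16 =96
r30=11110 pc4: +16 =112
r31=11111 pc5: +32 =144
r32=100000 pc1: +2 =146
r33=100001 pc2: +4 =150
r34=100010 pc2: +4 =154
r35=100011 pc3: +8 =162
r36=100100 pc2: +4 =166
r37=100101 pc3: +8 =174
r38=100110 pc3: +8 =182
r39=100111 pc4: +16 =198
r40=101000 pc2: +4 =202
r41=101001 pc3: +8 =210
r42=101010 pc3: +8 =218
r43=101011 pc4: +16 =234
r44=101100 pc3: +8 =242
r45=101101 pc4: +16 =258
r46=101110 pc4: +16 =274
r47=101111 pc5: +32 =306
r48=110000 pc2: +4 =310
r49=110001 pc3: +8 =318
r50=110010 pc3: +8 =326
r51=110011 pc4: +16 =342
r52=110100 pc3: +8 =350
r53=110101 pc4: +16 =366
r54=110110 pc4: +16 =382
r55=110111 pc5: +32 =414
r56=111000 pc3: +8 =422
r57=111001 pc4: +16 =438
r58=111010 pc4: +16 =454
r59=111011 pc5: +32 =486
r60=111100 pc4: +16 =502
r61=111101 pc5: +32 =534
r62=111110 pc5: +32 =566
r63=111111 pc6: +64 =630
r64=1000000 pc1: +2 =632
r65=1000001 pc2: +4 =636
r66=1000010 pc2: +4 =640
r67=1000011 pc3: +8 =648
r68=1000100 pc2: +4 =652
r69=1000101 pc3: +8 =660
r70=1000110 pc3: +8 =668
r71=1000111 pc4: +16 =684
r72=1001000 pc2: +4 =688
r73=1001001 pc3: +8 =696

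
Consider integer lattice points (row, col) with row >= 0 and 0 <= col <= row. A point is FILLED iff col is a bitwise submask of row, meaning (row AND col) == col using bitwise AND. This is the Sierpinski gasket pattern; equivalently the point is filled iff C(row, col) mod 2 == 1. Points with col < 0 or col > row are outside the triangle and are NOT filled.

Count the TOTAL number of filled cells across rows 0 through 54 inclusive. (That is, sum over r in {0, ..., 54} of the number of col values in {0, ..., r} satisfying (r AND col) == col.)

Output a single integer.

Answer: 481

Derivation:
r0=0 pc0: +1 =1
r1=1 pc1: +2 =3
r2=10 pc1: +2 =5
r3=11 pc2: +4 =9
r4=100 pc1: +2 =11
r5=101 pc2: +4 =15
r6=110 pc2: +4 =19
r7=111 pc3: +8 =27
r8=1000 pc1: +2 =29
r9=1001 pc2: +4 =33
r10=1010 pc2: +4 =37
r11=1011 pc3: +8 =45
r12=1100 pc2: +4 =49
r13=1101 pc3: +8 =57
r14=1110 pc3: +8 =65
r15=1111 pc4: +16 =81
r16=10000 pc1: +2 =83
r17=10001 pc2: +4 =87
r18=10010 pc2: +4 =91
r19=10011 pc3: +8 =99
r20=10100 pc2: +4 =103
r21=10101 pc3: +8 =111
r22=10110 pc3: +8 =119
r23=10111 pc4: +16 =135
r24=11000 pc2: +4 =139
r25=11001 pc3: +8 =147
r26=11010 pc3: +8 =155
r27=11011 pc4: +16 =171
r28=11100 pc3: +8 =179
r29=11101 pc4: +16 =195
r30=11110 pc4: +16 =211
r31=11111 pc5: +32 =243
r32=100000 pc1: +2 =245
r33=100001 pc2: +4 =249
r34=100010 pc2: +4 =253
r35=100011 pc3: +8 =261
r36=100100 pc2: +4 =265
r37=100101 pc3: +8 =273
r38=100110 pc3: +8 =281
r39=100111 pc4: +16 =297
r40=101000 pc2: +4 =301
r41=101001 pc3: +8 =309
r42=101010 pc3: +8 =317
r43=101011 pc4: +16 =333
r44=101100 pc3: +8 =341
r45=101101 pc4: +16 =357
r46=101110 pc4: +16 =373
r47=101111 pc5: +32 =405
r48=110000 pc2: +4 =409
r49=110001 pc3: +8 =417
r50=110010 pc3: +8 =425
r51=110011 pc4: +16 =441
r52=110100 pc3: +8 =449
r53=110101 pc4: +16 =465
r54=110110 pc4: +16 =481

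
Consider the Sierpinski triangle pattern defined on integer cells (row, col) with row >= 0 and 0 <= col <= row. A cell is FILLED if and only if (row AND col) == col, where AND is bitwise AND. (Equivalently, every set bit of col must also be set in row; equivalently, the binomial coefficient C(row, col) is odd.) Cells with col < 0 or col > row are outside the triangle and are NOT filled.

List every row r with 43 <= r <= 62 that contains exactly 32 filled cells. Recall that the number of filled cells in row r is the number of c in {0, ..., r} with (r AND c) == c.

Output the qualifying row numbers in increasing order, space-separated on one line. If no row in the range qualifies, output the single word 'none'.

Row r has 2^popcount(r) filled cells, so we need popcount(r) = log2(32) = 5.
Scan r = 43..62 and keep those with exactly 5 one-bits:
r=43=101011 popcount=4 -> skip
r=44=101100 popcount=3 -> skip
r=45=101101 popcount=4 -> skip
r=46=101110 popcount=4 -> skip
r=47=101111 popcount=5 -> KEEP
r=48=110000 popcount=2 -> skip
r=49=110001 popcount=3 -> skip
r=50=110010 popcount=3 -> skip
r=51=110011 popcount=4 -> skip
r=52=110100 popcount=3 -> skip
r=53=110101 popcount=4 -> skip
r=54=110110 popcount=4 -> skip
r=55=110111 popcount=5 -> KEEP
r=56=111000 popcount=3 -> skip
r=57=111001 popcount=4 -> skip
r=58=111010 popcount=4 -> skip
r=59=111011 popcount=5 -> KEEP
r=60=111100 popcount=4 -> skip
r=61=111101 popcount=5 -> KEEP
r=62=111110 popcount=5 -> KEEP
Kept rows: 47 55 59 61 62

Answer: 47 55 59 61 62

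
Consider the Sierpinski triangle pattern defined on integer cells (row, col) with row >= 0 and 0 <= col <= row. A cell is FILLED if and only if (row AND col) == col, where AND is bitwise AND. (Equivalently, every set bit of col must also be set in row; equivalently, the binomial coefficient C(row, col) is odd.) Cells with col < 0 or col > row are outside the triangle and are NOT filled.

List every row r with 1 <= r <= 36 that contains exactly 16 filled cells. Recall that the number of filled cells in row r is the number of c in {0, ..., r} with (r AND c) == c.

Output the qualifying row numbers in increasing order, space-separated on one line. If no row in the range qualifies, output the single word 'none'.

Row r has 2^popcount(r) filled cells, so we need popcount(r) = log2(16) = 4.
Scan r = 1..36 and keep those with exactly 4 one-bits:
r=1=1 popcount=1 -> skip
r=2=10 popcount=1 -> skip
r=3=11 popcount=2 -> skip
r=4=100 popcount=1 -> skip
r=5=101 popcount=2 -> skip
r=6=110 popcount=2 -> skip
r=7=111 popcount=3 -> skip
r=8=1000 popcount=1 -> skip
r=9=1001 popcount=2 -> skip
r=10=1010 popcount=2 -> skip
r=11=1011 popcount=3 -> skip
r=12=1100 popcount=2 -> skip
r=13=1101 popcount=3 -> skip
r=14=1110 popcount=3 -> skip
r=15=1111 popcount=4 -> KEEP
r=16=10000 popcount=1 -> skip
r=17=10001 popcount=2 -> skip
r=18=10010 popcount=2 -> skip
r=19=10011 popcount=3 -> skip
r=20=10100 popcount=2 -> skip
r=21=10101 popcount=3 -> skip
r=22=10110 popcount=3 -> skip
r=23=10111 popcount=4 -> KEEP
r=24=11000 popcount=2 -> skip
r=25=11001 popcount=3 -> skip
r=26=11010 popcount=3 -> skip
r=27=11011 popcount=4 -> KEEP
r=28=11100 popcount=3 -> skip
r=29=11101 popcount=4 -> KEEP
r=30=11110 popcount=4 -> KEEP
r=31=11111 popcount=5 -> skip
r=32=100000 popcount=1 -> skip
r=33=100001 popcount=2 -> skip
r=34=100010 popcount=2 -> skip
r=35=100011 popcount=3 -> skip
r=36=100100 popcount=2 -> skip
Kept rows: 15 23 27 29 30

Answer: 15 23 27 29 30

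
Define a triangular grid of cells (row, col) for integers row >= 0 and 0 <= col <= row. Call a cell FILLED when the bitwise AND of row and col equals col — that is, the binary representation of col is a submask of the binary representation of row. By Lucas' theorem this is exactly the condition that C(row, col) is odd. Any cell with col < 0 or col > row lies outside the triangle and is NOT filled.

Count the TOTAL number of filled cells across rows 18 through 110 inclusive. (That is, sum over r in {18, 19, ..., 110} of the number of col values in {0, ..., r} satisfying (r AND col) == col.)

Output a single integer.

r18=10010 pc2: +4 =4
r19=10011 pc3: +8 =12
r20=10100 pc2: +4 =16
r21=10101 pc3: +8 =24
r22=10110 pc3: +8 =32
r23=10111 pc4: +16 =48
r24=11000 pc2: +4 =52
r25=11001 pc3: +8 =60
r26=11010 pc3: +8 =68
r27=11011 pc4: +16 =84
r28=11100 pc3: +8 =92
r29=11101 pc4: +16 =108
r30=11110 pc4: +16 =124
r31=11111 pc5: +32 =156
r32=100000 pc1: +2 =158
r33=100001 pc2: +4 =162
r34=100010 pc2: +4 =166
r35=100011 pc3: +8 =174
r36=100100 pc2: +4 =178
r37=100101 pc3: +8 =186
r38=100110 pc3: +8 =194
r39=100111 pc4: +16 =210
r40=101000 pc2: +4 =214
r41=101001 pc3: +8 =222
r42=101010 pc3: +8 =230
r43=101011 pc4: +16 =246
r44=101100 pc3: +8 =254
r45=101101 pc4: +16 =270
r46=101110 pc4: +16 =286
r47=101111 pc5: +32 =318
r48=110000 pc2: +4 =322
r49=110001 pc3: +8 =330
r50=110010 pc3: +8 =338
r51=110011 pc4: +16 =354
r52=110100 pc3: +8 =362
r53=110101 pc4: +16 =378
r54=110110 pc4: +16 =394
r55=110111 pc5: +32 =426
r56=111000 pc3: +8 =434
r57=111001 pc4: +16 =450
r58=111010 pc4: +16 =466
r59=111011 pc5: +32 =498
r60=111100 pc4: +16 =514
r61=111101 pc5: +32 =546
r62=111110 pc5: +32 =578
r63=111111 pc6: +64 =642
r64=1000000 pc1: +2 =644
r65=1000001 pc2: +4 =648
r66=1000010 pc2: +4 =652
r67=1000011 pc3: +8 =660
r68=1000100 pc2: +4 =664
r69=1000101 pc3: +8 =672
r70=1000110 pc3: +8 =680
r71=1000111 pc4: +16 =696
r72=1001000 pc2: +4 =700
r73=1001001 pc3: +8 =708
r74=1001010 pc3: +8 =716
r75=1001011 pc4: +16 =732
r76=1001100 pc3: +8 =740
r77=1001101 pc4: +16 =756
r78=1001110 pc4: +16 =772
r79=1001111 pc5: +32 =804
r80=1010000 pc2: +4 =808
r81=1010001 pc3: +8 =816
r82=1010010 pc3: +8 =824
r83=1010011 pc4: +16 =840
r84=1010100 pc3: +8 =848
r85=1010101 pc4: +16 =864
r86=1010110 pc4: +16 =880
r87=1010111 pc5: +32 =912
r88=1011000 pc3: +8 =920
r89=1011001 pc4: +16 =936
r90=1011010 pc4: +16 =952
r91=1011011 pc5: +32 =984
r92=1011100 pc4: +16 =1000
r93=1011101 pc5: +32 =1032
r94=1011110 pc5: +32 =1064
r95=1011111 pc6: +64 =1128
r96=1100000 pc2: +4 =1132
r97=1100001 pc3: +8 =1140
r98=1100010 pc3: +8 =1148
r99=1100011 pc4: +16 =1164
r100=1100100 pc3: +8 =1172
r101=1100101 pc4: +16 =1188
r102=1100110 pc4: +16 =1204
r103=1100111 pc5: +32 =1236
r104=1101000 pc3: +8 =1244
r105=1101001 pc4: +16 =1260
r106=1101010 pc4: +16 =1276
r107=1101011 pc5: +32 =1308
r108=1101100 pc4: +16 =1324
r109=1101101 pc5: +32 =1356
r110=1101110 pc5: +32 =1388

Answer: 1388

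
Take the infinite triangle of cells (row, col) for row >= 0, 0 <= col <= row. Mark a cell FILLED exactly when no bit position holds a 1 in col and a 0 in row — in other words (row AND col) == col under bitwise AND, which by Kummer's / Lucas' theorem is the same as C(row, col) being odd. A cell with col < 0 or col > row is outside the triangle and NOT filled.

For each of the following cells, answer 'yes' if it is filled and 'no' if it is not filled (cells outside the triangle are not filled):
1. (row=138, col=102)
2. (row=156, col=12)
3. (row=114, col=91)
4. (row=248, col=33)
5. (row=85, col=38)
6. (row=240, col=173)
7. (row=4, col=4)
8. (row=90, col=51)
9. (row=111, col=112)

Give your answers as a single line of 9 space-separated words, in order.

(138,102): row=0b10001010, col=0b1100110, row AND col = 0b10 = 2; 2 != 102 -> empty
(156,12): row=0b10011100, col=0b1100, row AND col = 0b1100 = 12; 12 == 12 -> filled
(114,91): row=0b1110010, col=0b1011011, row AND col = 0b1010010 = 82; 82 != 91 -> empty
(248,33): row=0b11111000, col=0b100001, row AND col = 0b100000 = 32; 32 != 33 -> empty
(85,38): row=0b1010101, col=0b100110, row AND col = 0b100 = 4; 4 != 38 -> empty
(240,173): row=0b11110000, col=0b10101101, row AND col = 0b10100000 = 160; 160 != 173 -> empty
(4,4): row=0b100, col=0b100, row AND col = 0b100 = 4; 4 == 4 -> filled
(90,51): row=0b1011010, col=0b110011, row AND col = 0b10010 = 18; 18 != 51 -> empty
(111,112): col outside [0, 111] -> not filled

Answer: no yes no no no no yes no no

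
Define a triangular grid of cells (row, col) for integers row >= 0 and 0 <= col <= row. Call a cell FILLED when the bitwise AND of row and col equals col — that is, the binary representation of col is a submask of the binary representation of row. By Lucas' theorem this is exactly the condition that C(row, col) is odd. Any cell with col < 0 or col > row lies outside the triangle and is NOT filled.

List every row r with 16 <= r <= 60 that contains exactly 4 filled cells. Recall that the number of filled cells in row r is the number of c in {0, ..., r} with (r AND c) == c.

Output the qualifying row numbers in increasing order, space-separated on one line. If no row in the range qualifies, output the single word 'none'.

Row r has 2^popcount(r) filled cells, so we need popcount(r) = log2(4) = 2.
Scan r = 16..60 and keep those with exactly 2 one-bits:
r=16=10000 popcount=1 -> skip
r=17=10001 popcount=2 -> KEEP
r=18=10010 popcount=2 -> KEEP
r=19=10011 popcount=3 -> skip
r=20=10100 popcount=2 -> KEEP
r=21=10101 popcount=3 -> skip
r=22=10110 popcount=3 -> skip
r=23=10111 popcount=4 -> skip
r=24=11000 popcount=2 -> KEEP
r=25=11001 popcount=3 -> skip
r=26=11010 popcount=3 -> skip
r=27=11011 popcount=4 -> skip
r=28=11100 popcount=3 -> skip
r=29=11101 popcount=4 -> skip
r=30=11110 popcount=4 -> skip
r=31=11111 popcount=5 -> skip
r=32=100000 popcount=1 -> skip
r=33=100001 popcount=2 -> KEEP
r=34=100010 popcount=2 -> KEEP
r=35=100011 popcount=3 -> skip
r=36=100100 popcount=2 -> KEEP
r=37=100101 popcount=3 -> skip
r=38=100110 popcount=3 -> skip
r=39=100111 popcount=4 -> skip
r=40=101000 popcount=2 -> KEEP
r=41=101001 popcount=3 -> skip
r=42=101010 popcount=3 -> skip
r=43=101011 popcount=4 -> skip
r=44=101100 popcount=3 -> skip
r=45=101101 popcount=4 -> skip
r=46=101110 popcount=4 -> skip
r=47=101111 popcount=5 -> skip
r=48=110000 popcount=2 -> KEEP
r=49=110001 popcount=3 -> skip
r=50=110010 popcount=3 -> skip
r=51=110011 popcount=4 -> skip
r=52=110100 popcount=3 -> skip
r=53=110101 popcount=4 -> skip
r=54=110110 popcount=4 -> skip
r=55=110111 popcount=5 -> skip
r=56=111000 popcount=3 -> skip
r=57=111001 popcount=4 -> skip
r=58=111010 popcount=4 -> skip
r=59=111011 popcount=5 -> skip
r=60=111100 popcount=4 -> skip
Kept rows: 17 18 20 24 33 34 36 40 48

Answer: 17 18 20 24 33 34 36 40 48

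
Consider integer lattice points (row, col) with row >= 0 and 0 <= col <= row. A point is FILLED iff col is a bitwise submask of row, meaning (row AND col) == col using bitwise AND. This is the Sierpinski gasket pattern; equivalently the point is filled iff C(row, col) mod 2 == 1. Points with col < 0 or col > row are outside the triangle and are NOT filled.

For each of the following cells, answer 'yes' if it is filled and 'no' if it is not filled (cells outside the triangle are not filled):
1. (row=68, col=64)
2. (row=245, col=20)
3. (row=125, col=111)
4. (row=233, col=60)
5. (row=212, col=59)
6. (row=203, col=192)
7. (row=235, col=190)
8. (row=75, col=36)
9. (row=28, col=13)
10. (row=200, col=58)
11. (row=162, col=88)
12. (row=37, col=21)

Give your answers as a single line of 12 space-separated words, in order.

(68,64): row=0b1000100, col=0b1000000, row AND col = 0b1000000 = 64; 64 == 64 -> filled
(245,20): row=0b11110101, col=0b10100, row AND col = 0b10100 = 20; 20 == 20 -> filled
(125,111): row=0b1111101, col=0b1101111, row AND col = 0b1101101 = 109; 109 != 111 -> empty
(233,60): row=0b11101001, col=0b111100, row AND col = 0b101000 = 40; 40 != 60 -> empty
(212,59): row=0b11010100, col=0b111011, row AND col = 0b10000 = 16; 16 != 59 -> empty
(203,192): row=0b11001011, col=0b11000000, row AND col = 0b11000000 = 192; 192 == 192 -> filled
(235,190): row=0b11101011, col=0b10111110, row AND col = 0b10101010 = 170; 170 != 190 -> empty
(75,36): row=0b1001011, col=0b100100, row AND col = 0b0 = 0; 0 != 36 -> empty
(28,13): row=0b11100, col=0b1101, row AND col = 0b1100 = 12; 12 != 13 -> empty
(200,58): row=0b11001000, col=0b111010, row AND col = 0b1000 = 8; 8 != 58 -> empty
(162,88): row=0b10100010, col=0b1011000, row AND col = 0b0 = 0; 0 != 88 -> empty
(37,21): row=0b100101, col=0b10101, row AND col = 0b101 = 5; 5 != 21 -> empty

Answer: yes yes no no no yes no no no no no no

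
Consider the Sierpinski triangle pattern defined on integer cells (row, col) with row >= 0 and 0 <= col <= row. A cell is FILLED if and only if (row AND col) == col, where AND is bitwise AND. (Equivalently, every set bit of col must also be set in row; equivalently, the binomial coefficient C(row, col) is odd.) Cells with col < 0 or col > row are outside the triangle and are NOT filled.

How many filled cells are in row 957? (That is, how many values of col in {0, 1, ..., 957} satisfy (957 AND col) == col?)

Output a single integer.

957 in binary = 1110111101
popcount(957) = number of 1-bits in 1110111101 = 8
A col c satisfies (957 AND c) == c iff every set bit of c is also set in 957; each of the 8 set bits of 957 can independently be on or off in c.
count = 2^8 = 256

Answer: 256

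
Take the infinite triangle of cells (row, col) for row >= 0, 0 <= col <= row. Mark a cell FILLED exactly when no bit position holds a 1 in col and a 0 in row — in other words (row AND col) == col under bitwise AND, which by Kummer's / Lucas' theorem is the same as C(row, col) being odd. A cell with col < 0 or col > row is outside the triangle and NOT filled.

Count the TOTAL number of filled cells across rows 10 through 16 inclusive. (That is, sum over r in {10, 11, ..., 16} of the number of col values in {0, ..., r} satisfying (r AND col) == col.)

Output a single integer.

Answer: 50

Derivation:
r10=1010 pc2: +4 =4
r11=1011 pc3: +8 =12
r12=1100 pc2: +4 =16
r13=1101 pc3: +8 =24
r14=1110 pc3: +8 =32
r15=1111 pc4: +16 =48
r16=10000 pc1: +2 =50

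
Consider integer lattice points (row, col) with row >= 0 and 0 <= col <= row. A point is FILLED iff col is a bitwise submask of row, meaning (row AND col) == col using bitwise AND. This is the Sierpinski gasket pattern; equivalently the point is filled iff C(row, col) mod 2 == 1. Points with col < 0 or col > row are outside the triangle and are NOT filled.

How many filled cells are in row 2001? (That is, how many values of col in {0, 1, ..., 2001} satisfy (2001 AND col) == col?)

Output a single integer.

Answer: 128

Derivation:
2001 in binary = 11111010001
popcount(2001) = number of 1-bits in 11111010001 = 7
A col c satisfies (2001 AND c) == c iff every set bit of c is also set in 2001; each of the 7 set bits of 2001 can independently be on or off in c.
count = 2^7 = 128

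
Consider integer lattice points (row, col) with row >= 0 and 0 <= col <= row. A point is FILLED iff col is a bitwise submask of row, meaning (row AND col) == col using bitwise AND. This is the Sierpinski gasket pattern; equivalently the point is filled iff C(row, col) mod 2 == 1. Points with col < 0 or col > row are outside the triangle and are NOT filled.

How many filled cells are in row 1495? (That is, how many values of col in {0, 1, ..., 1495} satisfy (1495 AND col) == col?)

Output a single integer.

Answer: 256

Derivation:
1495 in binary = 10111010111
popcount(1495) = number of 1-bits in 10111010111 = 8
A col c satisfies (1495 AND c) == c iff every set bit of c is also set in 1495; each of the 8 set bits of 1495 can independently be on or off in c.
count = 2^8 = 256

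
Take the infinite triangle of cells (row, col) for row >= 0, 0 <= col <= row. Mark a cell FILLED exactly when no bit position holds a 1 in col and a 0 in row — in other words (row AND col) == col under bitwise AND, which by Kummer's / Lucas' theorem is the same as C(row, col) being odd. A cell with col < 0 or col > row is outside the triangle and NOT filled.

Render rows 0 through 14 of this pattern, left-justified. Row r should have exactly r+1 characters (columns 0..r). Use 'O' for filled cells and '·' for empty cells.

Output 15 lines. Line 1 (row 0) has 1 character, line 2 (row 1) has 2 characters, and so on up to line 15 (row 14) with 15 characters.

r0=0: O
r1=1: OO
r2=10: O·O
r3=11: OOOO
r4=100: O···O
r5=101: OO··OO
r6=110: O·O·O·O
r7=111: OOOOOOOO
r8=1000: O·······O
r9=1001: OO······OO
r10=1010: O·O·····O·O
r11=1011: OOOO····OOOO
r12=1100: O···O···O···O
r13=1101: OO··OO··OO··OO
r14=1110: O·O·O·O·O·O·O·O

Answer: O
OO
O·O
OOOO
O···O
OO··OO
O·O·O·O
OOOOOOOO
O·······O
OO······OO
O·O·····O·O
OOOO····OOOO
O···O···O···O
OO··OO··OO··OO
O·O·O·O·O·O·O·O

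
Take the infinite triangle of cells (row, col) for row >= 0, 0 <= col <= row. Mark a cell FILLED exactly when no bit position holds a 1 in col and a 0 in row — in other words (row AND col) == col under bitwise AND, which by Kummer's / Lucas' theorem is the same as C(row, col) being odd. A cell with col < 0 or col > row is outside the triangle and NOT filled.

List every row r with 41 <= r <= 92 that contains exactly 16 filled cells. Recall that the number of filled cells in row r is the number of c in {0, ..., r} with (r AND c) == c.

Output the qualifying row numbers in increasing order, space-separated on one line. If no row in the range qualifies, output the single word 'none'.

Row r has 2^popcount(r) filled cells, so we need popcount(r) = log2(16) = 4.
Scan r = 41..92 and keep those with exactly 4 one-bits:
r=41=101001 popcount=3 -> skip
r=42=101010 popcount=3 -> skip
r=43=101011 popcount=4 -> KEEP
r=44=101100 popcount=3 -> skip
r=45=101101 popcount=4 -> KEEP
r=46=101110 popcount=4 -> KEEP
r=47=101111 popcount=5 -> skip
r=48=110000 popcount=2 -> skip
r=49=110001 popcount=3 -> skip
r=50=110010 popcount=3 -> skip
r=51=110011 popcount=4 -> KEEP
r=52=110100 popcount=3 -> skip
r=53=110101 popcount=4 -> KEEP
r=54=110110 popcount=4 -> KEEP
r=55=110111 popcount=5 -> skip
r=56=111000 popcount=3 -> skip
r=57=111001 popcount=4 -> KEEP
r=58=111010 popcount=4 -> KEEP
r=59=111011 popcount=5 -> skip
r=60=111100 popcount=4 -> KEEP
r=61=111101 popcount=5 -> skip
r=62=111110 popcount=5 -> skip
r=63=111111 popcount=6 -> skip
r=64=1000000 popcount=1 -> skip
r=65=1000001 popcount=2 -> skip
r=66=1000010 popcount=2 -> skip
r=67=1000011 popcount=3 -> skip
r=68=1000100 popcount=2 -> skip
r=69=1000101 popcount=3 -> skip
r=70=1000110 popcount=3 -> skip
r=71=1000111 popcount=4 -> KEEP
r=72=1001000 popcount=2 -> skip
r=73=1001001 popcount=3 -> skip
r=74=1001010 popcount=3 -> skip
r=75=1001011 popcount=4 -> KEEP
r=76=1001100 popcount=3 -> skip
r=77=1001101 popcount=4 -> KEEP
r=78=1001110 popcount=4 -> KEEP
r=79=1001111 popcount=5 -> skip
r=80=1010000 popcount=2 -> skip
r=81=1010001 popcount=3 -> skip
r=82=1010010 popcount=3 -> skip
r=83=1010011 popcount=4 -> KEEP
r=84=1010100 popcount=3 -> skip
r=85=1010101 popcount=4 -> KEEP
r=86=1010110 popcount=4 -> KEEP
r=87=1010111 popcount=5 -> skip
r=88=1011000 popcount=3 -> skip
r=89=1011001 popcount=4 -> KEEP
r=90=1011010 popcount=4 -> KEEP
r=91=1011011 popcount=5 -> skip
r=92=1011100 popcount=4 -> KEEP
Kept rows: 43 45 46 51 53 54 57 58 60 71 75 77 78 83 85 86 89 90 92

Answer: 43 45 46 51 53 54 57 58 60 71 75 77 78 83 85 86 89 90 92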